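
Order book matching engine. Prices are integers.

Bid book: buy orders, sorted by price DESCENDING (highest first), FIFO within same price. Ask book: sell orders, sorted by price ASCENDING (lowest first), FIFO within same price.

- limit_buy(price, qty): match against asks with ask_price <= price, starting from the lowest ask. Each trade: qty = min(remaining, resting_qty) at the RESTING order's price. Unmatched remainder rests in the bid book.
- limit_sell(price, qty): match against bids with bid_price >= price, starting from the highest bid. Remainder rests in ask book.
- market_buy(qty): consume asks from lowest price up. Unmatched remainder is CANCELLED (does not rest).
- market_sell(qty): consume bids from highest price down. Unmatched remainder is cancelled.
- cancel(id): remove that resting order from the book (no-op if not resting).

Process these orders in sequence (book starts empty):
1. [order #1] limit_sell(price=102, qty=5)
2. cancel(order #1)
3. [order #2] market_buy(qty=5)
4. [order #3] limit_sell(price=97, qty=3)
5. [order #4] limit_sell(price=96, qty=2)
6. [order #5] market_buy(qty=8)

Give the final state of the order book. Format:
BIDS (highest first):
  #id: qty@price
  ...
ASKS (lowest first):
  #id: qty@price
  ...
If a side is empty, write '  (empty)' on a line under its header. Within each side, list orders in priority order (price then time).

After op 1 [order #1] limit_sell(price=102, qty=5): fills=none; bids=[-] asks=[#1:5@102]
After op 2 cancel(order #1): fills=none; bids=[-] asks=[-]
After op 3 [order #2] market_buy(qty=5): fills=none; bids=[-] asks=[-]
After op 4 [order #3] limit_sell(price=97, qty=3): fills=none; bids=[-] asks=[#3:3@97]
After op 5 [order #4] limit_sell(price=96, qty=2): fills=none; bids=[-] asks=[#4:2@96 #3:3@97]
After op 6 [order #5] market_buy(qty=8): fills=#5x#4:2@96 #5x#3:3@97; bids=[-] asks=[-]

Answer: BIDS (highest first):
  (empty)
ASKS (lowest first):
  (empty)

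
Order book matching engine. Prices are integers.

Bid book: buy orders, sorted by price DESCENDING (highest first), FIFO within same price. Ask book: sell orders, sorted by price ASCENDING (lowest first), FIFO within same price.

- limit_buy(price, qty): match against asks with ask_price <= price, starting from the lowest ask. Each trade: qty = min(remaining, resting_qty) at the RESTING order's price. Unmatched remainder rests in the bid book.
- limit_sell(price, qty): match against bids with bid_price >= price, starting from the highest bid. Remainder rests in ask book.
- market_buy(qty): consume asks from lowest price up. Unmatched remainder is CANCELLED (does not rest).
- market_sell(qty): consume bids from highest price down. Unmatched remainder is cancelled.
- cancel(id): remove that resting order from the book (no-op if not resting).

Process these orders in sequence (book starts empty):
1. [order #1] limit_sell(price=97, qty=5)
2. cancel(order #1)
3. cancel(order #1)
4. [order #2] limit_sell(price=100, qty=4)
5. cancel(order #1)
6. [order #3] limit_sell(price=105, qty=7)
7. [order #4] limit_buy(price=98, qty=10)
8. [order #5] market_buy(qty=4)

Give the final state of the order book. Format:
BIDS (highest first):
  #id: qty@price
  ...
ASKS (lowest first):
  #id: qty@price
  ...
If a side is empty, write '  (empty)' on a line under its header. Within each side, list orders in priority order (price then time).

After op 1 [order #1] limit_sell(price=97, qty=5): fills=none; bids=[-] asks=[#1:5@97]
After op 2 cancel(order #1): fills=none; bids=[-] asks=[-]
After op 3 cancel(order #1): fills=none; bids=[-] asks=[-]
After op 4 [order #2] limit_sell(price=100, qty=4): fills=none; bids=[-] asks=[#2:4@100]
After op 5 cancel(order #1): fills=none; bids=[-] asks=[#2:4@100]
After op 6 [order #3] limit_sell(price=105, qty=7): fills=none; bids=[-] asks=[#2:4@100 #3:7@105]
After op 7 [order #4] limit_buy(price=98, qty=10): fills=none; bids=[#4:10@98] asks=[#2:4@100 #3:7@105]
After op 8 [order #5] market_buy(qty=4): fills=#5x#2:4@100; bids=[#4:10@98] asks=[#3:7@105]

Answer: BIDS (highest first):
  #4: 10@98
ASKS (lowest first):
  #3: 7@105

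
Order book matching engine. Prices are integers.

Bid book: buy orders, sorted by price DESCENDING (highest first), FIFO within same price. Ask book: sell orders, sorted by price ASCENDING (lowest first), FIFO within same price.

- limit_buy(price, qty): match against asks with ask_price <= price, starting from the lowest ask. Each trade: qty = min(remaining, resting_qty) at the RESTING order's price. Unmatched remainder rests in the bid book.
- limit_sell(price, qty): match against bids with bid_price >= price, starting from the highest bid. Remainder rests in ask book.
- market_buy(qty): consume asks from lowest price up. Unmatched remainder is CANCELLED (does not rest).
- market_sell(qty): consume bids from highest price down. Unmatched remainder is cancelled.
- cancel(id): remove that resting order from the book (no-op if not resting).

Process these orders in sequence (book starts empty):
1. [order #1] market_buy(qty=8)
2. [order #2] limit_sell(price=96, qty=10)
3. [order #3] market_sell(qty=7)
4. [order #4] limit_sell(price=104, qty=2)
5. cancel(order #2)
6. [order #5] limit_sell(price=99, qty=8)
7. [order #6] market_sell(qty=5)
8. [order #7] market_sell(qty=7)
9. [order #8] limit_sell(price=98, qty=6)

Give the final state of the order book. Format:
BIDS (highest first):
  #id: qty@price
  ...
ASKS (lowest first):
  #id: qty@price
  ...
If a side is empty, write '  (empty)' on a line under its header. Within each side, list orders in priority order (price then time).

After op 1 [order #1] market_buy(qty=8): fills=none; bids=[-] asks=[-]
After op 2 [order #2] limit_sell(price=96, qty=10): fills=none; bids=[-] asks=[#2:10@96]
After op 3 [order #3] market_sell(qty=7): fills=none; bids=[-] asks=[#2:10@96]
After op 4 [order #4] limit_sell(price=104, qty=2): fills=none; bids=[-] asks=[#2:10@96 #4:2@104]
After op 5 cancel(order #2): fills=none; bids=[-] asks=[#4:2@104]
After op 6 [order #5] limit_sell(price=99, qty=8): fills=none; bids=[-] asks=[#5:8@99 #4:2@104]
After op 7 [order #6] market_sell(qty=5): fills=none; bids=[-] asks=[#5:8@99 #4:2@104]
After op 8 [order #7] market_sell(qty=7): fills=none; bids=[-] asks=[#5:8@99 #4:2@104]
After op 9 [order #8] limit_sell(price=98, qty=6): fills=none; bids=[-] asks=[#8:6@98 #5:8@99 #4:2@104]

Answer: BIDS (highest first):
  (empty)
ASKS (lowest first):
  #8: 6@98
  #5: 8@99
  #4: 2@104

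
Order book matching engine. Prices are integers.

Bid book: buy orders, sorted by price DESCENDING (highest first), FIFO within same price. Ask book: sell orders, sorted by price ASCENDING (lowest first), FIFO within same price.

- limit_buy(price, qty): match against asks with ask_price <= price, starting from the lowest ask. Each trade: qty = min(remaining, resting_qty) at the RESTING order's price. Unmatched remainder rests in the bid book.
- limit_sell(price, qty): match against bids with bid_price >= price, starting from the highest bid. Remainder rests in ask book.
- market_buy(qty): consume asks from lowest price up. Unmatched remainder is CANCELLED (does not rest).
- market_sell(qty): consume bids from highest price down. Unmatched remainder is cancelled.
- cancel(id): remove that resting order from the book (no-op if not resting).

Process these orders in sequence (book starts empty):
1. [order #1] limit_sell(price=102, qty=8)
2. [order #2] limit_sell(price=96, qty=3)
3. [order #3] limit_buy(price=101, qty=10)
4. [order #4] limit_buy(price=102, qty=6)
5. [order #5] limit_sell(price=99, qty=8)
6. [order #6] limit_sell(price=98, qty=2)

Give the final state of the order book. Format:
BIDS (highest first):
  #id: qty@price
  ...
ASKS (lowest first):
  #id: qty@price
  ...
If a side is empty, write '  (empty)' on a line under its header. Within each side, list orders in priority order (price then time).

Answer: BIDS (highest first):
  (empty)
ASKS (lowest first):
  #6: 2@98
  #5: 1@99
  #1: 2@102

Derivation:
After op 1 [order #1] limit_sell(price=102, qty=8): fills=none; bids=[-] asks=[#1:8@102]
After op 2 [order #2] limit_sell(price=96, qty=3): fills=none; bids=[-] asks=[#2:3@96 #1:8@102]
After op 3 [order #3] limit_buy(price=101, qty=10): fills=#3x#2:3@96; bids=[#3:7@101] asks=[#1:8@102]
After op 4 [order #4] limit_buy(price=102, qty=6): fills=#4x#1:6@102; bids=[#3:7@101] asks=[#1:2@102]
After op 5 [order #5] limit_sell(price=99, qty=8): fills=#3x#5:7@101; bids=[-] asks=[#5:1@99 #1:2@102]
After op 6 [order #6] limit_sell(price=98, qty=2): fills=none; bids=[-] asks=[#6:2@98 #5:1@99 #1:2@102]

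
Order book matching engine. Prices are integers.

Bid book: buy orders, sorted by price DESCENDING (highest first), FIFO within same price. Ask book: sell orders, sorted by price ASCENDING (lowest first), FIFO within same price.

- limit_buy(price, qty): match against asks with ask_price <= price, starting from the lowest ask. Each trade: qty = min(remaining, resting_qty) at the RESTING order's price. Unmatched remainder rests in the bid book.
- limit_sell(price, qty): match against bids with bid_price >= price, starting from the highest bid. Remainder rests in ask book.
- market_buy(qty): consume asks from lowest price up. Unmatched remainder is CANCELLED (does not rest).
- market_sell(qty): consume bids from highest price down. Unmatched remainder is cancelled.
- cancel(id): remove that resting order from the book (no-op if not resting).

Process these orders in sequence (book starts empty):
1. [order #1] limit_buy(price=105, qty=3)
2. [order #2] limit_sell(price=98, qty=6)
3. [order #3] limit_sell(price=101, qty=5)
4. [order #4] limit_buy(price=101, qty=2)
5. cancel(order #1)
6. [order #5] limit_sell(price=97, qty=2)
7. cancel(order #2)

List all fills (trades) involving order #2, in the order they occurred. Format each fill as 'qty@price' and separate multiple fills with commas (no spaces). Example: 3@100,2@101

Answer: 3@105,2@98

Derivation:
After op 1 [order #1] limit_buy(price=105, qty=3): fills=none; bids=[#1:3@105] asks=[-]
After op 2 [order #2] limit_sell(price=98, qty=6): fills=#1x#2:3@105; bids=[-] asks=[#2:3@98]
After op 3 [order #3] limit_sell(price=101, qty=5): fills=none; bids=[-] asks=[#2:3@98 #3:5@101]
After op 4 [order #4] limit_buy(price=101, qty=2): fills=#4x#2:2@98; bids=[-] asks=[#2:1@98 #3:5@101]
After op 5 cancel(order #1): fills=none; bids=[-] asks=[#2:1@98 #3:5@101]
After op 6 [order #5] limit_sell(price=97, qty=2): fills=none; bids=[-] asks=[#5:2@97 #2:1@98 #3:5@101]
After op 7 cancel(order #2): fills=none; bids=[-] asks=[#5:2@97 #3:5@101]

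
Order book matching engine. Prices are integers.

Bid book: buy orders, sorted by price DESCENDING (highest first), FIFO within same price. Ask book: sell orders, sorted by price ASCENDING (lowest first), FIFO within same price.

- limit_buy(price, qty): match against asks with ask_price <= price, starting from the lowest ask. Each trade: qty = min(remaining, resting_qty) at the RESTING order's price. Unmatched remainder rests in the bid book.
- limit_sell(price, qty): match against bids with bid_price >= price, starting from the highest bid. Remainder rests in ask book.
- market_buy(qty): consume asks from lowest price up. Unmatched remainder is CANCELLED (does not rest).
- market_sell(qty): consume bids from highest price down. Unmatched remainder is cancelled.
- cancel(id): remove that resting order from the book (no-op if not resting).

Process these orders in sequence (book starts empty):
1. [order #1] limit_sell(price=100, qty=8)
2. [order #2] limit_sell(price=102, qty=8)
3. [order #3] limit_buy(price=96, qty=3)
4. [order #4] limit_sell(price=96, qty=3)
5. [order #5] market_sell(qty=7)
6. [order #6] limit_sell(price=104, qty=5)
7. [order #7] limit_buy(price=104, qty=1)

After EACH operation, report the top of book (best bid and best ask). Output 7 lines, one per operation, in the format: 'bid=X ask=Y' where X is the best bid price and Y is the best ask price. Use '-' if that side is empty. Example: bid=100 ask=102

Answer: bid=- ask=100
bid=- ask=100
bid=96 ask=100
bid=- ask=100
bid=- ask=100
bid=- ask=100
bid=- ask=100

Derivation:
After op 1 [order #1] limit_sell(price=100, qty=8): fills=none; bids=[-] asks=[#1:8@100]
After op 2 [order #2] limit_sell(price=102, qty=8): fills=none; bids=[-] asks=[#1:8@100 #2:8@102]
After op 3 [order #3] limit_buy(price=96, qty=3): fills=none; bids=[#3:3@96] asks=[#1:8@100 #2:8@102]
After op 4 [order #4] limit_sell(price=96, qty=3): fills=#3x#4:3@96; bids=[-] asks=[#1:8@100 #2:8@102]
After op 5 [order #5] market_sell(qty=7): fills=none; bids=[-] asks=[#1:8@100 #2:8@102]
After op 6 [order #6] limit_sell(price=104, qty=5): fills=none; bids=[-] asks=[#1:8@100 #2:8@102 #6:5@104]
After op 7 [order #7] limit_buy(price=104, qty=1): fills=#7x#1:1@100; bids=[-] asks=[#1:7@100 #2:8@102 #6:5@104]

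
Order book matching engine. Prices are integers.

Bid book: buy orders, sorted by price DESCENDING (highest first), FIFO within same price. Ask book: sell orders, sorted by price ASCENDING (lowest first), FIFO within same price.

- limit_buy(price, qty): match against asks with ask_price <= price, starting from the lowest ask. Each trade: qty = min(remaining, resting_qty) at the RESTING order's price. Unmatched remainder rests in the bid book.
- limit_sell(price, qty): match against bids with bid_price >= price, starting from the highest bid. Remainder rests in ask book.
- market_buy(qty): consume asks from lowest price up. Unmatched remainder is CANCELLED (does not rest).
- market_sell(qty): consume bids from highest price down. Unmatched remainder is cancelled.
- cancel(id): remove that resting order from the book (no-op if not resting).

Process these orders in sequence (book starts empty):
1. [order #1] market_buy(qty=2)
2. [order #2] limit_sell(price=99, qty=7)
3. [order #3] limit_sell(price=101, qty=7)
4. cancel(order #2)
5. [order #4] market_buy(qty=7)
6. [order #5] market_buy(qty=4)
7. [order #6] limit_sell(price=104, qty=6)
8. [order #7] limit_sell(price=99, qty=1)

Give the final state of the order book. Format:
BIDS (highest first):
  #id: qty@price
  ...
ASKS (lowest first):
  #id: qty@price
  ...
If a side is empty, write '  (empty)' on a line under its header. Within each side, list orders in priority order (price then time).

After op 1 [order #1] market_buy(qty=2): fills=none; bids=[-] asks=[-]
After op 2 [order #2] limit_sell(price=99, qty=7): fills=none; bids=[-] asks=[#2:7@99]
After op 3 [order #3] limit_sell(price=101, qty=7): fills=none; bids=[-] asks=[#2:7@99 #3:7@101]
After op 4 cancel(order #2): fills=none; bids=[-] asks=[#3:7@101]
After op 5 [order #4] market_buy(qty=7): fills=#4x#3:7@101; bids=[-] asks=[-]
After op 6 [order #5] market_buy(qty=4): fills=none; bids=[-] asks=[-]
After op 7 [order #6] limit_sell(price=104, qty=6): fills=none; bids=[-] asks=[#6:6@104]
After op 8 [order #7] limit_sell(price=99, qty=1): fills=none; bids=[-] asks=[#7:1@99 #6:6@104]

Answer: BIDS (highest first):
  (empty)
ASKS (lowest first):
  #7: 1@99
  #6: 6@104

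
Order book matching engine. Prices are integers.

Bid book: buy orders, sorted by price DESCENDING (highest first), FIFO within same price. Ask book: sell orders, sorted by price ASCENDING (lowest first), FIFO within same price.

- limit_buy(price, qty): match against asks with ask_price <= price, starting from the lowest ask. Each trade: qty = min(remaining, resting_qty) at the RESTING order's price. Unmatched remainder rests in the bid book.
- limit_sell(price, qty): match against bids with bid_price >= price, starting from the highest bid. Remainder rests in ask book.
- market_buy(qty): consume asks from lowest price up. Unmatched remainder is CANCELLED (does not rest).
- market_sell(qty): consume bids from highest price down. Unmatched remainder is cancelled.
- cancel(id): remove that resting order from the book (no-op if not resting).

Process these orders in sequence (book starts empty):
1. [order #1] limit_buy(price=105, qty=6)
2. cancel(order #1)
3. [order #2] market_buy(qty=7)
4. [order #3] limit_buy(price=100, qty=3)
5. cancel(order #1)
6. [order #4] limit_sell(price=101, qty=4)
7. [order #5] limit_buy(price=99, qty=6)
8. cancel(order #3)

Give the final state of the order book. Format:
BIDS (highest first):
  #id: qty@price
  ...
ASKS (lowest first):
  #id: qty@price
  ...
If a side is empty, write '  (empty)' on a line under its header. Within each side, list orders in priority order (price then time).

After op 1 [order #1] limit_buy(price=105, qty=6): fills=none; bids=[#1:6@105] asks=[-]
After op 2 cancel(order #1): fills=none; bids=[-] asks=[-]
After op 3 [order #2] market_buy(qty=7): fills=none; bids=[-] asks=[-]
After op 4 [order #3] limit_buy(price=100, qty=3): fills=none; bids=[#3:3@100] asks=[-]
After op 5 cancel(order #1): fills=none; bids=[#3:3@100] asks=[-]
After op 6 [order #4] limit_sell(price=101, qty=4): fills=none; bids=[#3:3@100] asks=[#4:4@101]
After op 7 [order #5] limit_buy(price=99, qty=6): fills=none; bids=[#3:3@100 #5:6@99] asks=[#4:4@101]
After op 8 cancel(order #3): fills=none; bids=[#5:6@99] asks=[#4:4@101]

Answer: BIDS (highest first):
  #5: 6@99
ASKS (lowest first):
  #4: 4@101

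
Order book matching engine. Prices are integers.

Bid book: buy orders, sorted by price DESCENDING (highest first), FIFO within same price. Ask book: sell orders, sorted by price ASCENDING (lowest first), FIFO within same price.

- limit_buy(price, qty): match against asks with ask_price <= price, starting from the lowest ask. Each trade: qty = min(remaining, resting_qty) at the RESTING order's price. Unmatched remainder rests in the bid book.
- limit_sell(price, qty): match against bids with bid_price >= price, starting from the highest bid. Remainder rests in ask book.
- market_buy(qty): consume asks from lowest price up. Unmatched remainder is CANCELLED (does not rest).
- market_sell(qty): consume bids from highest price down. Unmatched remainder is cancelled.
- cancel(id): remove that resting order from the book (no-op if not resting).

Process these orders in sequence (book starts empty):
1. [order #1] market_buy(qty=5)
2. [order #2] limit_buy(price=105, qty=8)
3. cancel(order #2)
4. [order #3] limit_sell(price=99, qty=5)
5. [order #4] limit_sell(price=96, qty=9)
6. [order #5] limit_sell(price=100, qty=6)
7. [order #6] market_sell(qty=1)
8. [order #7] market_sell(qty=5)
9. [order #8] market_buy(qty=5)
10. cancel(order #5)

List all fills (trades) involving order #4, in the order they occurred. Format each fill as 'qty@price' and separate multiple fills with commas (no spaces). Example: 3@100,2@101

Answer: 5@96

Derivation:
After op 1 [order #1] market_buy(qty=5): fills=none; bids=[-] asks=[-]
After op 2 [order #2] limit_buy(price=105, qty=8): fills=none; bids=[#2:8@105] asks=[-]
After op 3 cancel(order #2): fills=none; bids=[-] asks=[-]
After op 4 [order #3] limit_sell(price=99, qty=5): fills=none; bids=[-] asks=[#3:5@99]
After op 5 [order #4] limit_sell(price=96, qty=9): fills=none; bids=[-] asks=[#4:9@96 #3:5@99]
After op 6 [order #5] limit_sell(price=100, qty=6): fills=none; bids=[-] asks=[#4:9@96 #3:5@99 #5:6@100]
After op 7 [order #6] market_sell(qty=1): fills=none; bids=[-] asks=[#4:9@96 #3:5@99 #5:6@100]
After op 8 [order #7] market_sell(qty=5): fills=none; bids=[-] asks=[#4:9@96 #3:5@99 #5:6@100]
After op 9 [order #8] market_buy(qty=5): fills=#8x#4:5@96; bids=[-] asks=[#4:4@96 #3:5@99 #5:6@100]
After op 10 cancel(order #5): fills=none; bids=[-] asks=[#4:4@96 #3:5@99]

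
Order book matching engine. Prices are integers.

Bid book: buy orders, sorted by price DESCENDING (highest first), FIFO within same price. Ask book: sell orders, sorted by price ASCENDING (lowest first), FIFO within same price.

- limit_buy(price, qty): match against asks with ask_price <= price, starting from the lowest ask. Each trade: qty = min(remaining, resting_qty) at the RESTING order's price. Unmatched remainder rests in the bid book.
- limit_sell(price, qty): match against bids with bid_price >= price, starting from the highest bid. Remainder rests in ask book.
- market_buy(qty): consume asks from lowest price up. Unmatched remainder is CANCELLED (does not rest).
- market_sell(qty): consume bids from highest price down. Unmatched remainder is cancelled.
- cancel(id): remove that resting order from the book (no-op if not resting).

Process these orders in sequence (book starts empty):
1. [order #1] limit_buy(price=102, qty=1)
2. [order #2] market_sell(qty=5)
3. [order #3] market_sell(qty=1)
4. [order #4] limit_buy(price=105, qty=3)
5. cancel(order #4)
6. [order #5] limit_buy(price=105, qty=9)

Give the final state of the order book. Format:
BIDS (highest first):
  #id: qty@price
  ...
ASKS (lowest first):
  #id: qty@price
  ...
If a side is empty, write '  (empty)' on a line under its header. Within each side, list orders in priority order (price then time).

After op 1 [order #1] limit_buy(price=102, qty=1): fills=none; bids=[#1:1@102] asks=[-]
After op 2 [order #2] market_sell(qty=5): fills=#1x#2:1@102; bids=[-] asks=[-]
After op 3 [order #3] market_sell(qty=1): fills=none; bids=[-] asks=[-]
After op 4 [order #4] limit_buy(price=105, qty=3): fills=none; bids=[#4:3@105] asks=[-]
After op 5 cancel(order #4): fills=none; bids=[-] asks=[-]
After op 6 [order #5] limit_buy(price=105, qty=9): fills=none; bids=[#5:9@105] asks=[-]

Answer: BIDS (highest first):
  #5: 9@105
ASKS (lowest first):
  (empty)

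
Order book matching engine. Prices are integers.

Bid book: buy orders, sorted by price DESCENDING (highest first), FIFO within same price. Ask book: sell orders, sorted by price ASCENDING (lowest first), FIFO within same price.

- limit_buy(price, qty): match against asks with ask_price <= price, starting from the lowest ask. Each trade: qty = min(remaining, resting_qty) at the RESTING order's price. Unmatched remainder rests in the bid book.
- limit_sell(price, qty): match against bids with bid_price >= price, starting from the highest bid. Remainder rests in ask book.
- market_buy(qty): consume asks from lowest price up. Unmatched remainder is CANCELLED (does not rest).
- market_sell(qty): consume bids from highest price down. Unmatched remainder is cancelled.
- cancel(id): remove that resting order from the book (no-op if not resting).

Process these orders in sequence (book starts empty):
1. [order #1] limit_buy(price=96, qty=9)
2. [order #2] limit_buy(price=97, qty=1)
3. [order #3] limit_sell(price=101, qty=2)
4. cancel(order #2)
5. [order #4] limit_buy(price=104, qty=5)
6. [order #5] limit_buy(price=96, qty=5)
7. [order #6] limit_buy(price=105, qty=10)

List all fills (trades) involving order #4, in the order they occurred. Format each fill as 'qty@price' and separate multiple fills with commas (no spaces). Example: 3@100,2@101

Answer: 2@101

Derivation:
After op 1 [order #1] limit_buy(price=96, qty=9): fills=none; bids=[#1:9@96] asks=[-]
After op 2 [order #2] limit_buy(price=97, qty=1): fills=none; bids=[#2:1@97 #1:9@96] asks=[-]
After op 3 [order #3] limit_sell(price=101, qty=2): fills=none; bids=[#2:1@97 #1:9@96] asks=[#3:2@101]
After op 4 cancel(order #2): fills=none; bids=[#1:9@96] asks=[#3:2@101]
After op 5 [order #4] limit_buy(price=104, qty=5): fills=#4x#3:2@101; bids=[#4:3@104 #1:9@96] asks=[-]
After op 6 [order #5] limit_buy(price=96, qty=5): fills=none; bids=[#4:3@104 #1:9@96 #5:5@96] asks=[-]
After op 7 [order #6] limit_buy(price=105, qty=10): fills=none; bids=[#6:10@105 #4:3@104 #1:9@96 #5:5@96] asks=[-]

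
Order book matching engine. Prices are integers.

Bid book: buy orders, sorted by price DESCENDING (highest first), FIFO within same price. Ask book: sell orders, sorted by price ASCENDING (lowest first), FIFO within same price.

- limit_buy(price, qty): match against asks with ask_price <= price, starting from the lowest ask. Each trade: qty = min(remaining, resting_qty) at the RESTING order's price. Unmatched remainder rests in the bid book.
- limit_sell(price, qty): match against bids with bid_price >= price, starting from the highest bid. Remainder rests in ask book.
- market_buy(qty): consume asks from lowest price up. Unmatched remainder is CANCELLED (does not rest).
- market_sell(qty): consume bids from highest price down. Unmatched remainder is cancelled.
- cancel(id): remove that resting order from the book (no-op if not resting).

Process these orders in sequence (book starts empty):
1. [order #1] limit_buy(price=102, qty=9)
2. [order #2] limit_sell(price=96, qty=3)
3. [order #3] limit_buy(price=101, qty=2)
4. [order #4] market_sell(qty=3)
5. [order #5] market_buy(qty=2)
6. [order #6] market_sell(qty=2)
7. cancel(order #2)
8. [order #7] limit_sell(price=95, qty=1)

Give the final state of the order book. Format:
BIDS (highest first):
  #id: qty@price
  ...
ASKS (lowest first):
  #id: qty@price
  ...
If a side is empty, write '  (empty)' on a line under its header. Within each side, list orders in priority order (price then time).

Answer: BIDS (highest first):
  #3: 2@101
ASKS (lowest first):
  (empty)

Derivation:
After op 1 [order #1] limit_buy(price=102, qty=9): fills=none; bids=[#1:9@102] asks=[-]
After op 2 [order #2] limit_sell(price=96, qty=3): fills=#1x#2:3@102; bids=[#1:6@102] asks=[-]
After op 3 [order #3] limit_buy(price=101, qty=2): fills=none; bids=[#1:6@102 #3:2@101] asks=[-]
After op 4 [order #4] market_sell(qty=3): fills=#1x#4:3@102; bids=[#1:3@102 #3:2@101] asks=[-]
After op 5 [order #5] market_buy(qty=2): fills=none; bids=[#1:3@102 #3:2@101] asks=[-]
After op 6 [order #6] market_sell(qty=2): fills=#1x#6:2@102; bids=[#1:1@102 #3:2@101] asks=[-]
After op 7 cancel(order #2): fills=none; bids=[#1:1@102 #3:2@101] asks=[-]
After op 8 [order #7] limit_sell(price=95, qty=1): fills=#1x#7:1@102; bids=[#3:2@101] asks=[-]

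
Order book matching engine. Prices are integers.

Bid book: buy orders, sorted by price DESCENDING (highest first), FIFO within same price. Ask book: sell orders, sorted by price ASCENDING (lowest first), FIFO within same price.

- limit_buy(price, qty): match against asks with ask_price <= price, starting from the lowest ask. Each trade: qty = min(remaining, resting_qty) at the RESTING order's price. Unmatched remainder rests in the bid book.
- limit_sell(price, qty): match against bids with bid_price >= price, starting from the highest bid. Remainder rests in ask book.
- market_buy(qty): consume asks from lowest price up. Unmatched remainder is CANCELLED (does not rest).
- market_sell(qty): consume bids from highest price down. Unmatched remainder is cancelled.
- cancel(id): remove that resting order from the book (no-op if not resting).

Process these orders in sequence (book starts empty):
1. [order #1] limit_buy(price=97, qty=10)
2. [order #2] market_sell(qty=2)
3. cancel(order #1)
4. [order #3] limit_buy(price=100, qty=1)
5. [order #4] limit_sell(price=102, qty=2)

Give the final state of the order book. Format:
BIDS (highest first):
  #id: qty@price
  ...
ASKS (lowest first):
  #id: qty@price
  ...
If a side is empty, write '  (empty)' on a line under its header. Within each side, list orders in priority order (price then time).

After op 1 [order #1] limit_buy(price=97, qty=10): fills=none; bids=[#1:10@97] asks=[-]
After op 2 [order #2] market_sell(qty=2): fills=#1x#2:2@97; bids=[#1:8@97] asks=[-]
After op 3 cancel(order #1): fills=none; bids=[-] asks=[-]
After op 4 [order #3] limit_buy(price=100, qty=1): fills=none; bids=[#3:1@100] asks=[-]
After op 5 [order #4] limit_sell(price=102, qty=2): fills=none; bids=[#3:1@100] asks=[#4:2@102]

Answer: BIDS (highest first):
  #3: 1@100
ASKS (lowest first):
  #4: 2@102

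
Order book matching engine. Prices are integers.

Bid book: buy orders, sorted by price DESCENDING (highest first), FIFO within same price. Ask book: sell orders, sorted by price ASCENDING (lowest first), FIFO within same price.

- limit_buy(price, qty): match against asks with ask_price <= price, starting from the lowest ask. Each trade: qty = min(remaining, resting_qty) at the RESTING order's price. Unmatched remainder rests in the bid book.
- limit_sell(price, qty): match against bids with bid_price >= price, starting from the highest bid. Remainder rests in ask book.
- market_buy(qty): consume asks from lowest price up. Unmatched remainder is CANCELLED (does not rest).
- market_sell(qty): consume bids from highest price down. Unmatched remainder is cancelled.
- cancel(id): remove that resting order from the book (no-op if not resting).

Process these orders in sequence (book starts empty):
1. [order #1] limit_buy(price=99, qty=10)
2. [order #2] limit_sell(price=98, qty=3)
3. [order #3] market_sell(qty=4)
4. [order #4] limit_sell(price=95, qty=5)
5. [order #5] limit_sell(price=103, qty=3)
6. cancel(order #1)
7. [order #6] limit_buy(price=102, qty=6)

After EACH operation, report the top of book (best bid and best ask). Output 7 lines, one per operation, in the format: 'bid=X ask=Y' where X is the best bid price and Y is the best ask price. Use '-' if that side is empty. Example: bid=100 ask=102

Answer: bid=99 ask=-
bid=99 ask=-
bid=99 ask=-
bid=- ask=95
bid=- ask=95
bid=- ask=95
bid=102 ask=103

Derivation:
After op 1 [order #1] limit_buy(price=99, qty=10): fills=none; bids=[#1:10@99] asks=[-]
After op 2 [order #2] limit_sell(price=98, qty=3): fills=#1x#2:3@99; bids=[#1:7@99] asks=[-]
After op 3 [order #3] market_sell(qty=4): fills=#1x#3:4@99; bids=[#1:3@99] asks=[-]
After op 4 [order #4] limit_sell(price=95, qty=5): fills=#1x#4:3@99; bids=[-] asks=[#4:2@95]
After op 5 [order #5] limit_sell(price=103, qty=3): fills=none; bids=[-] asks=[#4:2@95 #5:3@103]
After op 6 cancel(order #1): fills=none; bids=[-] asks=[#4:2@95 #5:3@103]
After op 7 [order #6] limit_buy(price=102, qty=6): fills=#6x#4:2@95; bids=[#6:4@102] asks=[#5:3@103]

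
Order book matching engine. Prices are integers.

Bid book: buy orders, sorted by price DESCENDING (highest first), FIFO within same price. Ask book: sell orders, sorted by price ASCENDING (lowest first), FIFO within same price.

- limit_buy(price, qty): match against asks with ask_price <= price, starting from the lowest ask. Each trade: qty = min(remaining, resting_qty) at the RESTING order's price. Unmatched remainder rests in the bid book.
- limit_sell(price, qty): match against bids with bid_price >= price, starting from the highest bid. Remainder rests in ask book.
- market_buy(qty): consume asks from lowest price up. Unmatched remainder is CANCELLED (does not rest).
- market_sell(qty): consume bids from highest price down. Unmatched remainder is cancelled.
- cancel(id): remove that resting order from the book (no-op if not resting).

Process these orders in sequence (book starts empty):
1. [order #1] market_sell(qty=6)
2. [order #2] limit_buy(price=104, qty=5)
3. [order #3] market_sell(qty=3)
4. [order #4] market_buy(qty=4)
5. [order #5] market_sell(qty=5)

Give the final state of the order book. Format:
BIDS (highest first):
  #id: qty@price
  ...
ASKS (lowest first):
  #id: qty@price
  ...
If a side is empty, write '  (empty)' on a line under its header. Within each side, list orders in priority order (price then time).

After op 1 [order #1] market_sell(qty=6): fills=none; bids=[-] asks=[-]
After op 2 [order #2] limit_buy(price=104, qty=5): fills=none; bids=[#2:5@104] asks=[-]
After op 3 [order #3] market_sell(qty=3): fills=#2x#3:3@104; bids=[#2:2@104] asks=[-]
After op 4 [order #4] market_buy(qty=4): fills=none; bids=[#2:2@104] asks=[-]
After op 5 [order #5] market_sell(qty=5): fills=#2x#5:2@104; bids=[-] asks=[-]

Answer: BIDS (highest first):
  (empty)
ASKS (lowest first):
  (empty)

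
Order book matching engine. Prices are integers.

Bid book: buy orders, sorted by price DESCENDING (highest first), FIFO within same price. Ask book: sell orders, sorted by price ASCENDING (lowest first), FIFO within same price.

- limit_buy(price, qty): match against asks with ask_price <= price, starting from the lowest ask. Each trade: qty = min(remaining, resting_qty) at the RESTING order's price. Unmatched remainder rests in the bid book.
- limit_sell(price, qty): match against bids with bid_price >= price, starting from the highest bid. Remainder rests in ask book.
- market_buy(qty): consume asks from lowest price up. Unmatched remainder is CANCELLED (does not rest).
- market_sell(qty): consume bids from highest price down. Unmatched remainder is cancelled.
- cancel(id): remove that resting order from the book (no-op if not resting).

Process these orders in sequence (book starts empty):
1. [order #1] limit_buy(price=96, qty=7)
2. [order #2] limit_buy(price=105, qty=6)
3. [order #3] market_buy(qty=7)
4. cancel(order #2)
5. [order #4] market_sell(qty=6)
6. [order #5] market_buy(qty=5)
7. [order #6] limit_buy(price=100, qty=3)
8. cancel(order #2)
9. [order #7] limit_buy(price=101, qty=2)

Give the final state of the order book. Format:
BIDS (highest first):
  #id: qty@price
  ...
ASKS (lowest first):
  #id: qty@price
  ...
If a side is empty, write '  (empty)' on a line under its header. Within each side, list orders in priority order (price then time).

After op 1 [order #1] limit_buy(price=96, qty=7): fills=none; bids=[#1:7@96] asks=[-]
After op 2 [order #2] limit_buy(price=105, qty=6): fills=none; bids=[#2:6@105 #1:7@96] asks=[-]
After op 3 [order #3] market_buy(qty=7): fills=none; bids=[#2:6@105 #1:7@96] asks=[-]
After op 4 cancel(order #2): fills=none; bids=[#1:7@96] asks=[-]
After op 5 [order #4] market_sell(qty=6): fills=#1x#4:6@96; bids=[#1:1@96] asks=[-]
After op 6 [order #5] market_buy(qty=5): fills=none; bids=[#1:1@96] asks=[-]
After op 7 [order #6] limit_buy(price=100, qty=3): fills=none; bids=[#6:3@100 #1:1@96] asks=[-]
After op 8 cancel(order #2): fills=none; bids=[#6:3@100 #1:1@96] asks=[-]
After op 9 [order #7] limit_buy(price=101, qty=2): fills=none; bids=[#7:2@101 #6:3@100 #1:1@96] asks=[-]

Answer: BIDS (highest first):
  #7: 2@101
  #6: 3@100
  #1: 1@96
ASKS (lowest first):
  (empty)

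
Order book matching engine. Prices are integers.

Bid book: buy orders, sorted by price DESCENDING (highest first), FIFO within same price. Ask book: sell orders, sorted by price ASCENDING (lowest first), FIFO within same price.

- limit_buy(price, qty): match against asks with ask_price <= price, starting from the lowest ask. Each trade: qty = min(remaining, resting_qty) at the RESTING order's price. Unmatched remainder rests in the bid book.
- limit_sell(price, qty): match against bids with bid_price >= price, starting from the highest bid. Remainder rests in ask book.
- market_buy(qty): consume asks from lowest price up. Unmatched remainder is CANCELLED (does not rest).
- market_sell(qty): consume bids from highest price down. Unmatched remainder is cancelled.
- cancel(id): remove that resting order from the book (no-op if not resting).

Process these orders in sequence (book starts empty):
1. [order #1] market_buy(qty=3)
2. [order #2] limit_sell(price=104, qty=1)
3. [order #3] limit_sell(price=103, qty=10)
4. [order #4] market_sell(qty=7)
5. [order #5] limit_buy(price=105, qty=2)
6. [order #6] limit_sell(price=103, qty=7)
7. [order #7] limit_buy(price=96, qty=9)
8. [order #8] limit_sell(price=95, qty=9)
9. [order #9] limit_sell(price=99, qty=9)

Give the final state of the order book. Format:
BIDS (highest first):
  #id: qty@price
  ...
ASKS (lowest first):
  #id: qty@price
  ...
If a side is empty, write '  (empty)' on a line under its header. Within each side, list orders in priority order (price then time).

Answer: BIDS (highest first):
  (empty)
ASKS (lowest first):
  #9: 9@99
  #3: 8@103
  #6: 7@103
  #2: 1@104

Derivation:
After op 1 [order #1] market_buy(qty=3): fills=none; bids=[-] asks=[-]
After op 2 [order #2] limit_sell(price=104, qty=1): fills=none; bids=[-] asks=[#2:1@104]
After op 3 [order #3] limit_sell(price=103, qty=10): fills=none; bids=[-] asks=[#3:10@103 #2:1@104]
After op 4 [order #4] market_sell(qty=7): fills=none; bids=[-] asks=[#3:10@103 #2:1@104]
After op 5 [order #5] limit_buy(price=105, qty=2): fills=#5x#3:2@103; bids=[-] asks=[#3:8@103 #2:1@104]
After op 6 [order #6] limit_sell(price=103, qty=7): fills=none; bids=[-] asks=[#3:8@103 #6:7@103 #2:1@104]
After op 7 [order #7] limit_buy(price=96, qty=9): fills=none; bids=[#7:9@96] asks=[#3:8@103 #6:7@103 #2:1@104]
After op 8 [order #8] limit_sell(price=95, qty=9): fills=#7x#8:9@96; bids=[-] asks=[#3:8@103 #6:7@103 #2:1@104]
After op 9 [order #9] limit_sell(price=99, qty=9): fills=none; bids=[-] asks=[#9:9@99 #3:8@103 #6:7@103 #2:1@104]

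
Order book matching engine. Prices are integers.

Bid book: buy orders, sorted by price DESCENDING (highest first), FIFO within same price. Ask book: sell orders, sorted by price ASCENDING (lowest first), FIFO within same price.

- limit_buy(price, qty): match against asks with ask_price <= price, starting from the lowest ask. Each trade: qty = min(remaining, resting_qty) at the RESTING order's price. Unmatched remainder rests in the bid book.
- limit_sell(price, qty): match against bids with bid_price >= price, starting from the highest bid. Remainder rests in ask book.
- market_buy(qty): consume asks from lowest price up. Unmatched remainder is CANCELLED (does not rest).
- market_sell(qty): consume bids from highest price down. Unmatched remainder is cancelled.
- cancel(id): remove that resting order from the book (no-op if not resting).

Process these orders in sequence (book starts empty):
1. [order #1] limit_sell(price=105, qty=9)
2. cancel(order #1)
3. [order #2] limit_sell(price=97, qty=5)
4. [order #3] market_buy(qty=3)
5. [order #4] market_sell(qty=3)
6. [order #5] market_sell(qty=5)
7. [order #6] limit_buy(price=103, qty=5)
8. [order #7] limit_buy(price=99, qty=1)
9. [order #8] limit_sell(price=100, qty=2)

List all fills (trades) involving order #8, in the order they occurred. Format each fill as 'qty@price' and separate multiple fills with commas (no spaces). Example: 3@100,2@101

After op 1 [order #1] limit_sell(price=105, qty=9): fills=none; bids=[-] asks=[#1:9@105]
After op 2 cancel(order #1): fills=none; bids=[-] asks=[-]
After op 3 [order #2] limit_sell(price=97, qty=5): fills=none; bids=[-] asks=[#2:5@97]
After op 4 [order #3] market_buy(qty=3): fills=#3x#2:3@97; bids=[-] asks=[#2:2@97]
After op 5 [order #4] market_sell(qty=3): fills=none; bids=[-] asks=[#2:2@97]
After op 6 [order #5] market_sell(qty=5): fills=none; bids=[-] asks=[#2:2@97]
After op 7 [order #6] limit_buy(price=103, qty=5): fills=#6x#2:2@97; bids=[#6:3@103] asks=[-]
After op 8 [order #7] limit_buy(price=99, qty=1): fills=none; bids=[#6:3@103 #7:1@99] asks=[-]
After op 9 [order #8] limit_sell(price=100, qty=2): fills=#6x#8:2@103; bids=[#6:1@103 #7:1@99] asks=[-]

Answer: 2@103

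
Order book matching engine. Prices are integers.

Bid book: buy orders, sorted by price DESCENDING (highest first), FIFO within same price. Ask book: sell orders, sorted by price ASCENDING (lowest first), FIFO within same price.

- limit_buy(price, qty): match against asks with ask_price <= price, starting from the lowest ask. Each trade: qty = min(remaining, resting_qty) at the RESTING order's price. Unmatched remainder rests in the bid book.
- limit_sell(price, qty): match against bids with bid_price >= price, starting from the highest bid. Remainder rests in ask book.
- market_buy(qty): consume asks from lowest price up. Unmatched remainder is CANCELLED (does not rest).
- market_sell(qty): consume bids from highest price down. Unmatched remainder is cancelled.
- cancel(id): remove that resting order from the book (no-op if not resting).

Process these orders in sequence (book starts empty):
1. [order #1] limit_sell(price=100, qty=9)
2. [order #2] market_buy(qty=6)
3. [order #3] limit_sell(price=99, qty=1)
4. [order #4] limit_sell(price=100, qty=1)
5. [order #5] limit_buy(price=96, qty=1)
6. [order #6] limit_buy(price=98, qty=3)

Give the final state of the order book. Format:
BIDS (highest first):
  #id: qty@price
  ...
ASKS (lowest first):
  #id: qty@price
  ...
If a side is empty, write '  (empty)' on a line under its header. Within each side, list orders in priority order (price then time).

Answer: BIDS (highest first):
  #6: 3@98
  #5: 1@96
ASKS (lowest first):
  #3: 1@99
  #1: 3@100
  #4: 1@100

Derivation:
After op 1 [order #1] limit_sell(price=100, qty=9): fills=none; bids=[-] asks=[#1:9@100]
After op 2 [order #2] market_buy(qty=6): fills=#2x#1:6@100; bids=[-] asks=[#1:3@100]
After op 3 [order #3] limit_sell(price=99, qty=1): fills=none; bids=[-] asks=[#3:1@99 #1:3@100]
After op 4 [order #4] limit_sell(price=100, qty=1): fills=none; bids=[-] asks=[#3:1@99 #1:3@100 #4:1@100]
After op 5 [order #5] limit_buy(price=96, qty=1): fills=none; bids=[#5:1@96] asks=[#3:1@99 #1:3@100 #4:1@100]
After op 6 [order #6] limit_buy(price=98, qty=3): fills=none; bids=[#6:3@98 #5:1@96] asks=[#3:1@99 #1:3@100 #4:1@100]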